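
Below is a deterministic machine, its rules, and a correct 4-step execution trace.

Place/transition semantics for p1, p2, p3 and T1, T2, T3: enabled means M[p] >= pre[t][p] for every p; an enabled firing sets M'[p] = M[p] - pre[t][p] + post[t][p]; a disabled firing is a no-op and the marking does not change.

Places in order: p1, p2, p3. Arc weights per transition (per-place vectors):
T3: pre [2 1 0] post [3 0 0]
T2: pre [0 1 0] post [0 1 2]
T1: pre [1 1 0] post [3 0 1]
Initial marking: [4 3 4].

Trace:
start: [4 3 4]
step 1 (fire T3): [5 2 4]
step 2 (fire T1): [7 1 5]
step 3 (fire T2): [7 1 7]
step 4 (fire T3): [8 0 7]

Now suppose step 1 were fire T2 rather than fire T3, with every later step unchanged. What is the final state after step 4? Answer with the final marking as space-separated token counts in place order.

7 1 9

(re-executing from step 1 with the substitution; state before step 1: [4 3 4])
step 1 (fire T2): [4 3 6]
step 2 (fire T1): [6 2 7]
step 3 (fire T2): [6 2 9]
step 4 (fire T3): [7 1 9]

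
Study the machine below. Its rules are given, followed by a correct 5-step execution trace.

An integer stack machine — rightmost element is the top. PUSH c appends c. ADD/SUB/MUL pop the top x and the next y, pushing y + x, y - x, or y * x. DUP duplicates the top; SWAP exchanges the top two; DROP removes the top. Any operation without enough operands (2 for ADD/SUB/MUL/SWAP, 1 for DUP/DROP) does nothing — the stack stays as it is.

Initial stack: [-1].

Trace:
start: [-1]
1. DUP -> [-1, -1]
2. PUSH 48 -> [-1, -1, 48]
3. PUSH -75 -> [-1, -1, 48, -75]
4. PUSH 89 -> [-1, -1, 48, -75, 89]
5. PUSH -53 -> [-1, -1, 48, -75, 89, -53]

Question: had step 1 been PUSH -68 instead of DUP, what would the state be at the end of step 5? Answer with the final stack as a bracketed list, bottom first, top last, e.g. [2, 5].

[-1, -68, 48, -75, 89, -53]

(re-executing from step 1 with the substitution; state before step 1: [-1])
1. PUSH -68 -> [-1, -68]
2. PUSH 48 -> [-1, -68, 48]
3. PUSH -75 -> [-1, -68, 48, -75]
4. PUSH 89 -> [-1, -68, 48, -75, 89]
5. PUSH -53 -> [-1, -68, 48, -75, 89, -53]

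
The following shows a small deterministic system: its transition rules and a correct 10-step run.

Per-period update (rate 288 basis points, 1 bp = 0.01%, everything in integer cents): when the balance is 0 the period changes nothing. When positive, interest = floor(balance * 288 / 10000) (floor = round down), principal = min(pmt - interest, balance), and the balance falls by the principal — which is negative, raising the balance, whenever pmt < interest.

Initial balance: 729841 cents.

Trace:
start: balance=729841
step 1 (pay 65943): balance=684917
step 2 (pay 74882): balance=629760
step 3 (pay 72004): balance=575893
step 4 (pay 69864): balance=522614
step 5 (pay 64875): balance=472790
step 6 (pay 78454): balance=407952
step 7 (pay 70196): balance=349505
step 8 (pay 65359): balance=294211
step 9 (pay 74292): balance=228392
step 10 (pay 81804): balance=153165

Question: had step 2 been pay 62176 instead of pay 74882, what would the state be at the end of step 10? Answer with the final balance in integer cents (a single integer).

169111

(re-executing from step 2 with the substitution; state before step 2: balance=684917)
step 2 (pay 62176): balance=642466
step 3 (pay 72004): balance=588965
step 4 (pay 69864): balance=536063
step 5 (pay 64875): balance=486626
step 6 (pay 78454): balance=422186
step 7 (pay 70196): balance=364148
step 8 (pay 65359): balance=309276
step 9 (pay 74292): balance=243891
step 10 (pay 81804): balance=169111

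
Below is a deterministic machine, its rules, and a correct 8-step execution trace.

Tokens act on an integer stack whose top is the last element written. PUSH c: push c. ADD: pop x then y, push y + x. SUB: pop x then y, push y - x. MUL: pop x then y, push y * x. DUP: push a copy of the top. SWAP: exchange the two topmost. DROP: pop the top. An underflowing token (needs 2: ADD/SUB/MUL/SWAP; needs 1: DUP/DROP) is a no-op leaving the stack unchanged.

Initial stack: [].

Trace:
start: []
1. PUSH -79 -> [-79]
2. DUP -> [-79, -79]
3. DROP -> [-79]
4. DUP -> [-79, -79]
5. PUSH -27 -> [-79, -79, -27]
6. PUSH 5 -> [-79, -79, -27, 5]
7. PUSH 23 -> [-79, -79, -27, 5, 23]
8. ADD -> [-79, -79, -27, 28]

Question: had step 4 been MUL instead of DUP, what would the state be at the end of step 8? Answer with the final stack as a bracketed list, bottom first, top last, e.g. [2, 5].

[-79, -27, 28]

(re-executing from step 4 with the substitution; state before step 4: [-79])
4. MUL -> [-79]
5. PUSH -27 -> [-79, -27]
6. PUSH 5 -> [-79, -27, 5]
7. PUSH 23 -> [-79, -27, 5, 23]
8. ADD -> [-79, -27, 28]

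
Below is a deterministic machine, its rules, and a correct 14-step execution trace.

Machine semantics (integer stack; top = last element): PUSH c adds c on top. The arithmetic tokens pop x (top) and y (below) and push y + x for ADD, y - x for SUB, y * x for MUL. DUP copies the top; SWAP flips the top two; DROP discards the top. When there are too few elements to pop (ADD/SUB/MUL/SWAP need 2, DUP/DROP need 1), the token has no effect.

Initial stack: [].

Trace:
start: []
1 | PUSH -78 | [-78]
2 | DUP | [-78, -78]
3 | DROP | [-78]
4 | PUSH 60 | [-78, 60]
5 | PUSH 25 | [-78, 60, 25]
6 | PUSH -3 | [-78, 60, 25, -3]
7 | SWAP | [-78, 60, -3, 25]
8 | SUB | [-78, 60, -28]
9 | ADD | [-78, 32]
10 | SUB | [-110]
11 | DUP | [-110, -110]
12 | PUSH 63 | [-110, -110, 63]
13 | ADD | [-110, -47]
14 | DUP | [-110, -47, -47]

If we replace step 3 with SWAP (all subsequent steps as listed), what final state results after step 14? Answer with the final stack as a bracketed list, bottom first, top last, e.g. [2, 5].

(re-executing from step 3 with the substitution; state before step 3: [-78, -78])
3 | SWAP | [-78, -78]
4 | PUSH 60 | [-78, -78, 60]
5 | PUSH 25 | [-78, -78, 60, 25]
6 | PUSH -3 | [-78, -78, 60, 25, -3]
7 | SWAP | [-78, -78, 60, -3, 25]
8 | SUB | [-78, -78, 60, -28]
9 | ADD | [-78, -78, 32]
10 | SUB | [-78, -110]
11 | DUP | [-78, -110, -110]
12 | PUSH 63 | [-78, -110, -110, 63]
13 | ADD | [-78, -110, -47]
14 | DUP | [-78, -110, -47, -47]

[-78, -110, -47, -47]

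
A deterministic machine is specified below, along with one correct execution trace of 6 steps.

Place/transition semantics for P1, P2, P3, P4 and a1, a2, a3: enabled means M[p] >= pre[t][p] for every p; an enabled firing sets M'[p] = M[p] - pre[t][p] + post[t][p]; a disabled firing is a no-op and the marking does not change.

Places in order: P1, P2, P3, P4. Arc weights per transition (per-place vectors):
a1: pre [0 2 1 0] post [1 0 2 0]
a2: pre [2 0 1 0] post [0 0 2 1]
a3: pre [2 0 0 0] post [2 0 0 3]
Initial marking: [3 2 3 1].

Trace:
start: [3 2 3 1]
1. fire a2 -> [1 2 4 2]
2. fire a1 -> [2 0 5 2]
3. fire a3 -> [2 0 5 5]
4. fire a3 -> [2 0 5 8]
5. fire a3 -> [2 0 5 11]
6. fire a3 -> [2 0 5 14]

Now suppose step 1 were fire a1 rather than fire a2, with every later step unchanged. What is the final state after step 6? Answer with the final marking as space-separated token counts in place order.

4 0 4 13

(re-executing from step 1 with the substitution; state before step 1: [3 2 3 1])
1. fire a1 -> [4 0 4 1]
2. fire a1 -> [4 0 4 1]
3. fire a3 -> [4 0 4 4]
4. fire a3 -> [4 0 4 7]
5. fire a3 -> [4 0 4 10]
6. fire a3 -> [4 0 4 13]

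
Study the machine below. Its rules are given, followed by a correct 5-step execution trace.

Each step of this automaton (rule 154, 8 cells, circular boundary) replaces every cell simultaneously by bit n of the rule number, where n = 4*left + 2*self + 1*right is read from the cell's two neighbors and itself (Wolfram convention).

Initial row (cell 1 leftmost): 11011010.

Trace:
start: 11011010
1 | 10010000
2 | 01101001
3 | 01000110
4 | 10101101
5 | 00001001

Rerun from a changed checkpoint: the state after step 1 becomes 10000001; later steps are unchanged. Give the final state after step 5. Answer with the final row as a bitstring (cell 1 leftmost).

00011000

state after step 1 := 10000001
2 | 01000011
3 | 00100110
4 | 01011101
5 | 00011000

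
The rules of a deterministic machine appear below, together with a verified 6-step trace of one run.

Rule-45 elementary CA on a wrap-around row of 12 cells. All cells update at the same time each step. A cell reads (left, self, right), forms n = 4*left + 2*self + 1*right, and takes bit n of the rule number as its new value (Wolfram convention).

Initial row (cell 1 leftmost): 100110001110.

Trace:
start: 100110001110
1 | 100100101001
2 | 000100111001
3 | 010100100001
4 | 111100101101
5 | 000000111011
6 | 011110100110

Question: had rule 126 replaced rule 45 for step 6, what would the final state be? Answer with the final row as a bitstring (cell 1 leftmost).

(re-executing step 6 under rule 126; state before step 6: 000000111011)
6 | 100001101111

100001101111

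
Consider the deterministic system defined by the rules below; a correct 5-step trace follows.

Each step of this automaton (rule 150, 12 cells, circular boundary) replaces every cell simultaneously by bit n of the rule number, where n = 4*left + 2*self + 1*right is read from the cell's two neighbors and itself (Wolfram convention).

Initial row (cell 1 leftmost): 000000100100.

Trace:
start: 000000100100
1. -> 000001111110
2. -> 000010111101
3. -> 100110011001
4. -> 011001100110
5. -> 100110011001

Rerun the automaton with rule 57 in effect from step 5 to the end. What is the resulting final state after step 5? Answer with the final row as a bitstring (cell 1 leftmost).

(re-executing step 5 under rule 57; state before step 5: 011001100110)
5. -> 010101010101

010101010101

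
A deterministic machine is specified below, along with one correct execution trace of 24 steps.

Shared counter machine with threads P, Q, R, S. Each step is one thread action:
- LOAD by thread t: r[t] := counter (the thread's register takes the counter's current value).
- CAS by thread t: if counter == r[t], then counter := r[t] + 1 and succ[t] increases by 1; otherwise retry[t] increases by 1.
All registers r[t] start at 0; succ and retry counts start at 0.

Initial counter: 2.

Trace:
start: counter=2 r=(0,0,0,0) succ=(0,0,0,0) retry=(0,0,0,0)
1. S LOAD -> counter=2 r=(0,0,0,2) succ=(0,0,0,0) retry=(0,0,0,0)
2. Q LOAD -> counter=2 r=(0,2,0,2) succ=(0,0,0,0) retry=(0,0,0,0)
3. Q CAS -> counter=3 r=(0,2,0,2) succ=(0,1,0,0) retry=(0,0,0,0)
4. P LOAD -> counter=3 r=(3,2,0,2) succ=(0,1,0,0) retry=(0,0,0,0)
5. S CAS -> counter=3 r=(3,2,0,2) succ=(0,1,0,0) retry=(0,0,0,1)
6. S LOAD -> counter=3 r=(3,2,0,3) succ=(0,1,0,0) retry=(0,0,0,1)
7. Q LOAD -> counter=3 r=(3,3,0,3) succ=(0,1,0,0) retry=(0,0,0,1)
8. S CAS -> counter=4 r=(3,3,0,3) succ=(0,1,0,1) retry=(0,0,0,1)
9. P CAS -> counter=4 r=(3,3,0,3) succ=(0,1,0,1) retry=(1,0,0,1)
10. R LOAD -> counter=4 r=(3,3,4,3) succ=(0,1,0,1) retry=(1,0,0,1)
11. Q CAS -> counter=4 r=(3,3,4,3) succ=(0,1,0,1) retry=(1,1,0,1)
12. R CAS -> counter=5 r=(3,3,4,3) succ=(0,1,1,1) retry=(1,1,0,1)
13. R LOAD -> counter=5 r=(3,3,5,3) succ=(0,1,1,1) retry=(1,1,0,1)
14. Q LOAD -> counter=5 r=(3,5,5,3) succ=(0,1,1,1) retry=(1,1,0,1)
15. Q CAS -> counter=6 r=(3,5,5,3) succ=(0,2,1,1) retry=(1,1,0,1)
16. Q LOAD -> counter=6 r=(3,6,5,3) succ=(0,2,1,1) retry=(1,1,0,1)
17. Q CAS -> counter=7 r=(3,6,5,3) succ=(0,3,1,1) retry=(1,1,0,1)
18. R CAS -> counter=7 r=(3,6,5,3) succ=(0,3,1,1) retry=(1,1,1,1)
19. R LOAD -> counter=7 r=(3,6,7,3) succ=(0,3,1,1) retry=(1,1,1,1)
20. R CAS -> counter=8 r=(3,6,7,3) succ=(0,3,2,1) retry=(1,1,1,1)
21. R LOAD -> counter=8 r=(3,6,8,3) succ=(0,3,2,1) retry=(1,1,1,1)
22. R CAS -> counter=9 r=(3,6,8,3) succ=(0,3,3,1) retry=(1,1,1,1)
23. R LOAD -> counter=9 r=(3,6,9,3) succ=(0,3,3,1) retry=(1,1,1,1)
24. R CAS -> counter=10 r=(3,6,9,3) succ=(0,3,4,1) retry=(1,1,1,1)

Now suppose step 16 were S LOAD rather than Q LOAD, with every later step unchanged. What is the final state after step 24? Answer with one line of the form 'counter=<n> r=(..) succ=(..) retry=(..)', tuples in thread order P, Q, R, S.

(re-executing from step 16 with the substitution; state before step 16: counter=6 r=(3,5,5,3) succ=(0,2,1,1) retry=(1,1,0,1))
16. S LOAD -> counter=6 r=(3,5,5,6) succ=(0,2,1,1) retry=(1,1,0,1)
17. Q CAS -> counter=6 r=(3,5,5,6) succ=(0,2,1,1) retry=(1,2,0,1)
18. R CAS -> counter=6 r=(3,5,5,6) succ=(0,2,1,1) retry=(1,2,1,1)
19. R LOAD -> counter=6 r=(3,5,6,6) succ=(0,2,1,1) retry=(1,2,1,1)
20. R CAS -> counter=7 r=(3,5,6,6) succ=(0,2,2,1) retry=(1,2,1,1)
21. R LOAD -> counter=7 r=(3,5,7,6) succ=(0,2,2,1) retry=(1,2,1,1)
22. R CAS -> counter=8 r=(3,5,7,6) succ=(0,2,3,1) retry=(1,2,1,1)
23. R LOAD -> counter=8 r=(3,5,8,6) succ=(0,2,3,1) retry=(1,2,1,1)
24. R CAS -> counter=9 r=(3,5,8,6) succ=(0,2,4,1) retry=(1,2,1,1)

counter=9 r=(3,5,8,6) succ=(0,2,4,1) retry=(1,2,1,1)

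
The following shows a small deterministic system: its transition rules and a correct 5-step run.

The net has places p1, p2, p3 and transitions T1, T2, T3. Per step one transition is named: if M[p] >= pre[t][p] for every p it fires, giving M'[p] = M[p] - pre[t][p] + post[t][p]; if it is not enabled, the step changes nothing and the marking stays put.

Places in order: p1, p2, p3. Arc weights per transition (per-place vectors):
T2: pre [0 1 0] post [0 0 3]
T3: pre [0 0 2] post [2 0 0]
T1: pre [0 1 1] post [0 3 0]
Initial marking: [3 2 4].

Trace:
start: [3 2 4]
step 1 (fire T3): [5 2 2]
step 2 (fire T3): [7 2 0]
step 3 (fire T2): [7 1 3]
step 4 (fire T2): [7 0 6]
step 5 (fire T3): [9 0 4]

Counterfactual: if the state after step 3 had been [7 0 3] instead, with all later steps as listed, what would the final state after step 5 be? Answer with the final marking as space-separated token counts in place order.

state after step 3 := [7 0 3]
step 4 (fire T2): [7 0 3]
step 5 (fire T3): [9 0 1]

9 0 1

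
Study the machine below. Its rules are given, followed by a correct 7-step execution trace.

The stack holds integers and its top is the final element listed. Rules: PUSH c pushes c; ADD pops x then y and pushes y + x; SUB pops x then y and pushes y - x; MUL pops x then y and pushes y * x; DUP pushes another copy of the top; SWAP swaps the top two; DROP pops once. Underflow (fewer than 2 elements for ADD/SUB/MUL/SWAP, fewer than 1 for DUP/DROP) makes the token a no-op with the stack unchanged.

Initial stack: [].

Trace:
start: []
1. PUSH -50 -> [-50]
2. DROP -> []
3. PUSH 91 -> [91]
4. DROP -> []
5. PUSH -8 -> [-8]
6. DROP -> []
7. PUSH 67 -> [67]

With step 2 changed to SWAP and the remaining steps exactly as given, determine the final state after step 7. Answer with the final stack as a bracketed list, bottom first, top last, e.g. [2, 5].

(re-executing from step 2 with the substitution; state before step 2: [-50])
2. SWAP -> [-50]
3. PUSH 91 -> [-50, 91]
4. DROP -> [-50]
5. PUSH -8 -> [-50, -8]
6. DROP -> [-50]
7. PUSH 67 -> [-50, 67]

[-50, 67]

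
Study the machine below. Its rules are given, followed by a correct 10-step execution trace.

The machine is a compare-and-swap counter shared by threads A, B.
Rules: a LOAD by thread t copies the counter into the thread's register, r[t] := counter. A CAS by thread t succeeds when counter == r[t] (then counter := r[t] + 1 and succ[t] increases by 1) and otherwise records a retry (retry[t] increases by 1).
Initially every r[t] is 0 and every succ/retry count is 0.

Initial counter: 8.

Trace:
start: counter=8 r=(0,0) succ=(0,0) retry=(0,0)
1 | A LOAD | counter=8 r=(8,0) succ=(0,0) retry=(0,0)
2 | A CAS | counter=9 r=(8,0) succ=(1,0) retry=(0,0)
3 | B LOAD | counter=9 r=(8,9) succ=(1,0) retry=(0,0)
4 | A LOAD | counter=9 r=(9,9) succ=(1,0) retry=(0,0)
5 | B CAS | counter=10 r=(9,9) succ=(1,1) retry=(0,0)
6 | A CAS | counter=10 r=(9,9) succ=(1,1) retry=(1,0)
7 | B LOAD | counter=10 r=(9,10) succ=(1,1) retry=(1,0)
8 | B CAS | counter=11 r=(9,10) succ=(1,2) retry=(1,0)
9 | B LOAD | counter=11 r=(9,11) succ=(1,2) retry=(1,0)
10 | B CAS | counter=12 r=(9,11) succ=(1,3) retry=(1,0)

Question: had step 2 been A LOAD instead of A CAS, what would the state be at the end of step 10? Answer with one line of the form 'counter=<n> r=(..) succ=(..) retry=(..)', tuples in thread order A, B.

(re-executing from step 2 with the substitution; state before step 2: counter=8 r=(8,0) succ=(0,0) retry=(0,0))
2 | A LOAD | counter=8 r=(8,0) succ=(0,0) retry=(0,0)
3 | B LOAD | counter=8 r=(8,8) succ=(0,0) retry=(0,0)
4 | A LOAD | counter=8 r=(8,8) succ=(0,0) retry=(0,0)
5 | B CAS | counter=9 r=(8,8) succ=(0,1) retry=(0,0)
6 | A CAS | counter=9 r=(8,8) succ=(0,1) retry=(1,0)
7 | B LOAD | counter=9 r=(8,9) succ=(0,1) retry=(1,0)
8 | B CAS | counter=10 r=(8,9) succ=(0,2) retry=(1,0)
9 | B LOAD | counter=10 r=(8,10) succ=(0,2) retry=(1,0)
10 | B CAS | counter=11 r=(8,10) succ=(0,3) retry=(1,0)

counter=11 r=(8,10) succ=(0,3) retry=(1,0)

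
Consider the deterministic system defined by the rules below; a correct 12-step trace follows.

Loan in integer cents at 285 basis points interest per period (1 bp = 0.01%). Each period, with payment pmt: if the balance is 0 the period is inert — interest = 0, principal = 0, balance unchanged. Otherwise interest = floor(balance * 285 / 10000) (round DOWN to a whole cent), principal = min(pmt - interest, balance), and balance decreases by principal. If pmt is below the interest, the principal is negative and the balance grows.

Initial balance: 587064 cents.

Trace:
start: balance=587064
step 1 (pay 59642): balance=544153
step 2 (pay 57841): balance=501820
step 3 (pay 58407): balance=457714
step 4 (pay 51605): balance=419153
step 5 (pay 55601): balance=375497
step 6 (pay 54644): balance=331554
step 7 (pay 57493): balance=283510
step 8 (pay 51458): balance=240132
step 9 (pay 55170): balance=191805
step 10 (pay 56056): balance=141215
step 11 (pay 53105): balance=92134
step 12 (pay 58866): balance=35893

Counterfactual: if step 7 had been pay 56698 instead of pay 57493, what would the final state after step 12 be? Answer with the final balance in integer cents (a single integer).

(re-executing from step 7 with the substitution; state before step 7: balance=331554)
step 7 (pay 56698): balance=284305
step 8 (pay 51458): balance=240949
step 9 (pay 55170): balance=192646
step 10 (pay 56056): balance=142080
step 11 (pay 53105): balance=93024
step 12 (pay 58866): balance=36809

36809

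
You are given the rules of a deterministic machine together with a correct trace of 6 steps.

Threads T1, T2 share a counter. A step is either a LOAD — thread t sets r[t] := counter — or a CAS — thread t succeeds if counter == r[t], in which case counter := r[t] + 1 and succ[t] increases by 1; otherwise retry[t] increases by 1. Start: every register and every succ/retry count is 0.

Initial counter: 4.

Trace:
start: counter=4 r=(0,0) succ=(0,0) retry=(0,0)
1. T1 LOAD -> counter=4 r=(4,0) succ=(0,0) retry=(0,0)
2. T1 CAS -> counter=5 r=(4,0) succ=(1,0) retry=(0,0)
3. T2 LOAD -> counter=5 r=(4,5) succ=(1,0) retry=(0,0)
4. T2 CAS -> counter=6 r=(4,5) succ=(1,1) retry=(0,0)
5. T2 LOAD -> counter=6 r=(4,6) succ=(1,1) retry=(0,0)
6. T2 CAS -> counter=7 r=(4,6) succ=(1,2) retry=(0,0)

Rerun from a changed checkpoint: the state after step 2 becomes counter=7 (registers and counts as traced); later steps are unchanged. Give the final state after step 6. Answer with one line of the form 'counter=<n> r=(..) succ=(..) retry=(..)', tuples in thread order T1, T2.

counter=9 r=(4,8) succ=(1,2) retry=(0,0)

state after step 2 := counter=7 r=(4,0) succ=(1,0) retry=(0,0)
3. T2 LOAD -> counter=7 r=(4,7) succ=(1,0) retry=(0,0)
4. T2 CAS -> counter=8 r=(4,7) succ=(1,1) retry=(0,0)
5. T2 LOAD -> counter=8 r=(4,8) succ=(1,1) retry=(0,0)
6. T2 CAS -> counter=9 r=(4,8) succ=(1,2) retry=(0,0)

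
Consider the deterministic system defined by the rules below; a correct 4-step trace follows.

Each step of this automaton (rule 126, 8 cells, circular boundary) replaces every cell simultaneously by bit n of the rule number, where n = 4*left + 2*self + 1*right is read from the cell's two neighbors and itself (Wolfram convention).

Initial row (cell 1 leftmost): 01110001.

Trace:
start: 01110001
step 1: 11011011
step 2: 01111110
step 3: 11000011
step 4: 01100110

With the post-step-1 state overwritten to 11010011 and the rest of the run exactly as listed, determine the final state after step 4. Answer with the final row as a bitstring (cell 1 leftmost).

01100110

state after step 1 := 11010011
step 2: 01111110
step 3: 11000011
step 4: 01100110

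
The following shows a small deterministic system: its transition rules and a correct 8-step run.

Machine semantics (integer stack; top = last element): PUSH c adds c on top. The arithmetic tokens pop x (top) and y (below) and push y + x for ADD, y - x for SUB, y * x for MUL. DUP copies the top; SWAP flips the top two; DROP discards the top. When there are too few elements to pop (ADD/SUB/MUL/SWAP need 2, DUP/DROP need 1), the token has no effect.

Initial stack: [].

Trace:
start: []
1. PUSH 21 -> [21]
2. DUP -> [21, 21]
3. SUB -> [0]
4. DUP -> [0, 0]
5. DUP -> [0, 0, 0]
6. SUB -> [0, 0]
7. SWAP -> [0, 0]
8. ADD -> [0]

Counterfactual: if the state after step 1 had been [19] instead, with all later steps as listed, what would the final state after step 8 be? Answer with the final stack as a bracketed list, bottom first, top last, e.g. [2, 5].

state after step 1 := [19]
2. DUP -> [19, 19]
3. SUB -> [0]
4. DUP -> [0, 0]
5. DUP -> [0, 0, 0]
6. SUB -> [0, 0]
7. SWAP -> [0, 0]
8. ADD -> [0]

[0]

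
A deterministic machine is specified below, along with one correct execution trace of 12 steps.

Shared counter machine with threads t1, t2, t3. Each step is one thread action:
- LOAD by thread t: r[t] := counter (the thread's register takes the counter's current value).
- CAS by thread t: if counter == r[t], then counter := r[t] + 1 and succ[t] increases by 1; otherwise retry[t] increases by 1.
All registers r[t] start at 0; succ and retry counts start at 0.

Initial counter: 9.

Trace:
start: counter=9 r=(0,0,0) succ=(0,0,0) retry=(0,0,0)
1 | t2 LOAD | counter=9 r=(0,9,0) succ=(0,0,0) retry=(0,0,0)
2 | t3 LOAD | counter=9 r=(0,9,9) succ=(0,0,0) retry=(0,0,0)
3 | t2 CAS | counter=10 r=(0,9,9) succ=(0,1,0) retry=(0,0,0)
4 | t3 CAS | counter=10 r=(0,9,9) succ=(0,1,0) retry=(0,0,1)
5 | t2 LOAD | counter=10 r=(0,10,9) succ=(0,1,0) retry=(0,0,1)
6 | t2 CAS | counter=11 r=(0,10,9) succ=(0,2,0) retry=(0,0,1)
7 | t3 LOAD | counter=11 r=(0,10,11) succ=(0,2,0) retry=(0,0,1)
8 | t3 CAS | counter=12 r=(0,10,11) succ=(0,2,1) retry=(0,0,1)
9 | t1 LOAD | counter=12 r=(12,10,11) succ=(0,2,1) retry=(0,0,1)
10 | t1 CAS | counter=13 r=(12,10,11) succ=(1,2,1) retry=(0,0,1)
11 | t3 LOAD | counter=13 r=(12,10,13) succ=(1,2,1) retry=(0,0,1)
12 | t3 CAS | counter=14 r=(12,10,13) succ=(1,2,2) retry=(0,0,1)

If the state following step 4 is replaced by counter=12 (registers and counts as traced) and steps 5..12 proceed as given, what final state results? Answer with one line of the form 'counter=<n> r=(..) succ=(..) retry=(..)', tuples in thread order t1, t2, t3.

counter=16 r=(14,12,15) succ=(1,2,2) retry=(0,0,1)

state after step 4 := counter=12 r=(0,9,9) succ=(0,1,0) retry=(0,0,1)
5 | t2 LOAD | counter=12 r=(0,12,9) succ=(0,1,0) retry=(0,0,1)
6 | t2 CAS | counter=13 r=(0,12,9) succ=(0,2,0) retry=(0,0,1)
7 | t3 LOAD | counter=13 r=(0,12,13) succ=(0,2,0) retry=(0,0,1)
8 | t3 CAS | counter=14 r=(0,12,13) succ=(0,2,1) retry=(0,0,1)
9 | t1 LOAD | counter=14 r=(14,12,13) succ=(0,2,1) retry=(0,0,1)
10 | t1 CAS | counter=15 r=(14,12,13) succ=(1,2,1) retry=(0,0,1)
11 | t3 LOAD | counter=15 r=(14,12,15) succ=(1,2,1) retry=(0,0,1)
12 | t3 CAS | counter=16 r=(14,12,15) succ=(1,2,2) retry=(0,0,1)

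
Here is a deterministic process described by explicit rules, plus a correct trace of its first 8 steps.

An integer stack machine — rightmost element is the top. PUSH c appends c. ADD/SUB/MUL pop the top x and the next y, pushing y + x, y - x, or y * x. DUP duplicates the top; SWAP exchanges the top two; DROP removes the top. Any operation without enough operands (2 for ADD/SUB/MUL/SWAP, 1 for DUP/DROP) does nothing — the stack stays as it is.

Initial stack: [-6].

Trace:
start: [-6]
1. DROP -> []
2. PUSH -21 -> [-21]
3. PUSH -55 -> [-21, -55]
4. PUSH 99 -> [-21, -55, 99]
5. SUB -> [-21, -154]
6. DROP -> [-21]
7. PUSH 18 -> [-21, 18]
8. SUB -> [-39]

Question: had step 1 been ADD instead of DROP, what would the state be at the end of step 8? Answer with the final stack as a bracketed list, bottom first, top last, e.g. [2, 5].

(re-executing from step 1 with the substitution; state before step 1: [-6])
1. ADD -> [-6]
2. PUSH -21 -> [-6, -21]
3. PUSH -55 -> [-6, -21, -55]
4. PUSH 99 -> [-6, -21, -55, 99]
5. SUB -> [-6, -21, -154]
6. DROP -> [-6, -21]
7. PUSH 18 -> [-6, -21, 18]
8. SUB -> [-6, -39]

[-6, -39]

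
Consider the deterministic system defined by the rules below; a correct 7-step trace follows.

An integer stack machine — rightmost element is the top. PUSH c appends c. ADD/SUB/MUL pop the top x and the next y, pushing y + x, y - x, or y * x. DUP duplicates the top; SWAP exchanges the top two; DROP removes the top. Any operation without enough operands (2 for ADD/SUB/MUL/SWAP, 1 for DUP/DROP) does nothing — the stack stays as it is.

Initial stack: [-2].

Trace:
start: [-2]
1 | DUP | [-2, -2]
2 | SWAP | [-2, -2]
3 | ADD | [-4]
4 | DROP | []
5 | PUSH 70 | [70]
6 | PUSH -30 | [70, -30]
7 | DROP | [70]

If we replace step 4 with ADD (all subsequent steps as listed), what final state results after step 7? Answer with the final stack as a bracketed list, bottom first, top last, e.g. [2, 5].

[-4, 70]

(re-executing from step 4 with the substitution; state before step 4: [-4])
4 | ADD | [-4]
5 | PUSH 70 | [-4, 70]
6 | PUSH -30 | [-4, 70, -30]
7 | DROP | [-4, 70]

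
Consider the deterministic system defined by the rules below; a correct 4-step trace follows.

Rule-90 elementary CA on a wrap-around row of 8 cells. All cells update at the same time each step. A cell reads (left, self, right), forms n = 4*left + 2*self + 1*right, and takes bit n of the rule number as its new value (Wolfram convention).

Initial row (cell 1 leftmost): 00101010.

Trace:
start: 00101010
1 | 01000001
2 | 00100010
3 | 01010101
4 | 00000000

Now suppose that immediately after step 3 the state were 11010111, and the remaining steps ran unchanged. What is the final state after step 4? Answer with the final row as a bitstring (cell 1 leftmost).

state after step 3 := 11010111
4 | 01000100

01000100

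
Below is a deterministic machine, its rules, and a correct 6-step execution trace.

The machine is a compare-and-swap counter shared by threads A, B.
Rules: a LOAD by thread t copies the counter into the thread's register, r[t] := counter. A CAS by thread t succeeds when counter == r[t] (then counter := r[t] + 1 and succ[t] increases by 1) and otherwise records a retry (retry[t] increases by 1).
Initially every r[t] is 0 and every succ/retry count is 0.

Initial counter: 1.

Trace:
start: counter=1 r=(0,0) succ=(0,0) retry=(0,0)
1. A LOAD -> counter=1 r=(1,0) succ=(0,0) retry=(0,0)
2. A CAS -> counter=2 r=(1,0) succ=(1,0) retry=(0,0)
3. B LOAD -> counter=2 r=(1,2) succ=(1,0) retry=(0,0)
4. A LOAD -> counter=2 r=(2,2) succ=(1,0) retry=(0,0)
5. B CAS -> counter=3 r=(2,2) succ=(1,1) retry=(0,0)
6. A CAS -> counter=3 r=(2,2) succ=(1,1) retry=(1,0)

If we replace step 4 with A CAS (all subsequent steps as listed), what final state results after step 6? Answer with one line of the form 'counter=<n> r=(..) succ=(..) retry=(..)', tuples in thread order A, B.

counter=3 r=(1,2) succ=(1,1) retry=(2,0)

(re-executing from step 4 with the substitution; state before step 4: counter=2 r=(1,2) succ=(1,0) retry=(0,0))
4. A CAS -> counter=2 r=(1,2) succ=(1,0) retry=(1,0)
5. B CAS -> counter=3 r=(1,2) succ=(1,1) retry=(1,0)
6. A CAS -> counter=3 r=(1,2) succ=(1,1) retry=(2,0)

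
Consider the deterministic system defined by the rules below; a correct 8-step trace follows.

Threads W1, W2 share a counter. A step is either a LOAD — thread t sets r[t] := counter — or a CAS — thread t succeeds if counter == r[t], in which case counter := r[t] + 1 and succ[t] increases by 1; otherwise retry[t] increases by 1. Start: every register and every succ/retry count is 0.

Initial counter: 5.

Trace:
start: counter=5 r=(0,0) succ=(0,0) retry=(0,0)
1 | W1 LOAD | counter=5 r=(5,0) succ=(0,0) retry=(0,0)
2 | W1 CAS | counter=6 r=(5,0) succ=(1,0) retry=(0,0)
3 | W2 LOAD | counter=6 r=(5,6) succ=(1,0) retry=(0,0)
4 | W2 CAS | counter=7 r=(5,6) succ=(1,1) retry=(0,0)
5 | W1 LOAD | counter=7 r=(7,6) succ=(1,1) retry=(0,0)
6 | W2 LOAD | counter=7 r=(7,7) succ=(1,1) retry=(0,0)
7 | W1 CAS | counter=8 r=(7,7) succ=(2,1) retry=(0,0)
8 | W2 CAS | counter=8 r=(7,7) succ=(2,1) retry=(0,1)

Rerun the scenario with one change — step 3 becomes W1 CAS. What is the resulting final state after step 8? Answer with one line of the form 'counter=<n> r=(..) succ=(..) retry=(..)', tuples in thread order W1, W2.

(re-executing from step 3 with the substitution; state before step 3: counter=6 r=(5,0) succ=(1,0) retry=(0,0))
3 | W1 CAS | counter=6 r=(5,0) succ=(1,0) retry=(1,0)
4 | W2 CAS | counter=6 r=(5,0) succ=(1,0) retry=(1,1)
5 | W1 LOAD | counter=6 r=(6,0) succ=(1,0) retry=(1,1)
6 | W2 LOAD | counter=6 r=(6,6) succ=(1,0) retry=(1,1)
7 | W1 CAS | counter=7 r=(6,6) succ=(2,0) retry=(1,1)
8 | W2 CAS | counter=7 r=(6,6) succ=(2,0) retry=(1,2)

counter=7 r=(6,6) succ=(2,0) retry=(1,2)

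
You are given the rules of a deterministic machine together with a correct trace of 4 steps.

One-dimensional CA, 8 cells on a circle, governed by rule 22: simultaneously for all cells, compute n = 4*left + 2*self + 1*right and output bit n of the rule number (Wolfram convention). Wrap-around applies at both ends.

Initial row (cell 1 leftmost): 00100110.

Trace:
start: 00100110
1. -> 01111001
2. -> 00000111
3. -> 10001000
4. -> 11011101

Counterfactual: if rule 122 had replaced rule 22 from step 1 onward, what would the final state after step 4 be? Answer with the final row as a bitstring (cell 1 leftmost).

00001110

(re-executing steps 1..4 under rule 122; state before step 1: 00100110)
1. -> 01011111
2. -> 10110001
3. -> 11111011
4. -> 00001110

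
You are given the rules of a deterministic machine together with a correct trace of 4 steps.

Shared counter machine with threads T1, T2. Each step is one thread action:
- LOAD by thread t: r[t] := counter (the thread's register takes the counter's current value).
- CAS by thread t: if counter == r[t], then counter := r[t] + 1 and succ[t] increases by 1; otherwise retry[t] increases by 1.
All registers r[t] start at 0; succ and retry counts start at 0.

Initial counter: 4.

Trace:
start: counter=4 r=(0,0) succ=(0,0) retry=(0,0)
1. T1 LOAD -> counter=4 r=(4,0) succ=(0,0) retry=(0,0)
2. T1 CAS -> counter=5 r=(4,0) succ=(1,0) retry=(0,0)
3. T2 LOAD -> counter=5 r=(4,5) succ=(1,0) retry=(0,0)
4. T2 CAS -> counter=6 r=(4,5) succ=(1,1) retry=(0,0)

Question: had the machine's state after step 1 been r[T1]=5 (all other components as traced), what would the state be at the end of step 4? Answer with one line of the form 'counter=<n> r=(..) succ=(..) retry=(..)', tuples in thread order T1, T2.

counter=5 r=(5,4) succ=(0,1) retry=(1,0)

state after step 1 := counter=4 r=(5,0) succ=(0,0) retry=(0,0)
2. T1 CAS -> counter=4 r=(5,0) succ=(0,0) retry=(1,0)
3. T2 LOAD -> counter=4 r=(5,4) succ=(0,0) retry=(1,0)
4. T2 CAS -> counter=5 r=(5,4) succ=(0,1) retry=(1,0)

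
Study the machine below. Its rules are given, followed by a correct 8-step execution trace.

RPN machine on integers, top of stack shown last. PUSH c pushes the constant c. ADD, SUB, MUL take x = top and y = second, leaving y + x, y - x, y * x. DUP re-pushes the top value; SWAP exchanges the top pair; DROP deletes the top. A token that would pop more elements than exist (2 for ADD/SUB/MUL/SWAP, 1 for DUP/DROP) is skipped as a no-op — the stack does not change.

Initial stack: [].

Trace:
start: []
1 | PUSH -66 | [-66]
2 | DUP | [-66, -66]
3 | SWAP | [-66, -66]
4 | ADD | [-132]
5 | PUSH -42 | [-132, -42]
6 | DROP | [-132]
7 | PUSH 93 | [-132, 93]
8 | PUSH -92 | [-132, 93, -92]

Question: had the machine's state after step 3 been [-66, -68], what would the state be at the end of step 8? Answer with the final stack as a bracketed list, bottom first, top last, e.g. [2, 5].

[-134, 93, -92]

state after step 3 := [-66, -68]
4 | ADD | [-134]
5 | PUSH -42 | [-134, -42]
6 | DROP | [-134]
7 | PUSH 93 | [-134, 93]
8 | PUSH -92 | [-134, 93, -92]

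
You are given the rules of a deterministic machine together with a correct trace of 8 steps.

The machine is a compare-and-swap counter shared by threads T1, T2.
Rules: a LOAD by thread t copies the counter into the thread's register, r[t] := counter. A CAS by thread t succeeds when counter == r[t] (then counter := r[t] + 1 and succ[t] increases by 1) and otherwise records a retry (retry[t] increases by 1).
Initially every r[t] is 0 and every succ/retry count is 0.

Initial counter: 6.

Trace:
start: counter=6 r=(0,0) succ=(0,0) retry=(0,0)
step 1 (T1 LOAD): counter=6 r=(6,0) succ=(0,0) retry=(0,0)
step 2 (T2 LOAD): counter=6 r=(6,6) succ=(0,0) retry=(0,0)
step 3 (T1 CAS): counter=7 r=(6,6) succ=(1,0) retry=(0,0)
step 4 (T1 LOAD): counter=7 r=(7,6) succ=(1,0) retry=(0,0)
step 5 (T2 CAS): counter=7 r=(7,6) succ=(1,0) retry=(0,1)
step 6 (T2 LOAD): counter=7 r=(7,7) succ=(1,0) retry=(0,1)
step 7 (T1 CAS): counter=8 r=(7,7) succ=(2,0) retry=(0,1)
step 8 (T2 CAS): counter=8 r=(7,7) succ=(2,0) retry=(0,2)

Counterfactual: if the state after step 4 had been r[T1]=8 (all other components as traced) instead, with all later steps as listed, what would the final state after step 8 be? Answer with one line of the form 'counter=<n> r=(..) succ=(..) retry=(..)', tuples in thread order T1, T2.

counter=8 r=(8,7) succ=(1,1) retry=(1,1)

state after step 4 := counter=7 r=(8,6) succ=(1,0) retry=(0,0)
step 5 (T2 CAS): counter=7 r=(8,6) succ=(1,0) retry=(0,1)
step 6 (T2 LOAD): counter=7 r=(8,7) succ=(1,0) retry=(0,1)
step 7 (T1 CAS): counter=7 r=(8,7) succ=(1,0) retry=(1,1)
step 8 (T2 CAS): counter=8 r=(8,7) succ=(1,1) retry=(1,1)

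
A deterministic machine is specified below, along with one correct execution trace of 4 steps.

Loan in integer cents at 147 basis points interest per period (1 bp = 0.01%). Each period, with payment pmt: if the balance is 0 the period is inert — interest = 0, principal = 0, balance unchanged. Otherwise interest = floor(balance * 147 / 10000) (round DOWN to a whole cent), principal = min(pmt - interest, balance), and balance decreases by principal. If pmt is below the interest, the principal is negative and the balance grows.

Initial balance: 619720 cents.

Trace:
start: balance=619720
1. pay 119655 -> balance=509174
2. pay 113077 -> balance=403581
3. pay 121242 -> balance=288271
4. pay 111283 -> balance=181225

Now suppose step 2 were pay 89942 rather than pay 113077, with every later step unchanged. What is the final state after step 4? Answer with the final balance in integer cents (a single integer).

205045

(re-executing from step 2 with the substitution; state before step 2: balance=509174)
2. pay 89942 -> balance=426716
3. pay 121242 -> balance=311746
4. pay 111283 -> balance=205045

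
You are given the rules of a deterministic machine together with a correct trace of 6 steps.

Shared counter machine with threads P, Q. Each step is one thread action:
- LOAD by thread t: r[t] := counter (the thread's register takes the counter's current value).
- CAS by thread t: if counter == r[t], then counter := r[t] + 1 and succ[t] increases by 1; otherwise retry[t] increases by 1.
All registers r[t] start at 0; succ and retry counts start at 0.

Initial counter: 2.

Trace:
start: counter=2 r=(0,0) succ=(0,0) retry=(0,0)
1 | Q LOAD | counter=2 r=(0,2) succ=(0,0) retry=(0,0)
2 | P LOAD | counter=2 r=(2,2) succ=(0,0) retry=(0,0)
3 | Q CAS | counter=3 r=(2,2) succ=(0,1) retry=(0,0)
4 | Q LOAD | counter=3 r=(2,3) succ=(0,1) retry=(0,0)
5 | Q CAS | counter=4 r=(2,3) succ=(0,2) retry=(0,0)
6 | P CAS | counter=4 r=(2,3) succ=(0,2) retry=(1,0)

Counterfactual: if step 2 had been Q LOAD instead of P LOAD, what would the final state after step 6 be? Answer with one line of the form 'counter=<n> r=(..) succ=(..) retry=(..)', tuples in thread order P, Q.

(re-executing from step 2 with the substitution; state before step 2: counter=2 r=(0,2) succ=(0,0) retry=(0,0))
2 | Q LOAD | counter=2 r=(0,2) succ=(0,0) retry=(0,0)
3 | Q CAS | counter=3 r=(0,2) succ=(0,1) retry=(0,0)
4 | Q LOAD | counter=3 r=(0,3) succ=(0,1) retry=(0,0)
5 | Q CAS | counter=4 r=(0,3) succ=(0,2) retry=(0,0)
6 | P CAS | counter=4 r=(0,3) succ=(0,2) retry=(1,0)

counter=4 r=(0,3) succ=(0,2) retry=(1,0)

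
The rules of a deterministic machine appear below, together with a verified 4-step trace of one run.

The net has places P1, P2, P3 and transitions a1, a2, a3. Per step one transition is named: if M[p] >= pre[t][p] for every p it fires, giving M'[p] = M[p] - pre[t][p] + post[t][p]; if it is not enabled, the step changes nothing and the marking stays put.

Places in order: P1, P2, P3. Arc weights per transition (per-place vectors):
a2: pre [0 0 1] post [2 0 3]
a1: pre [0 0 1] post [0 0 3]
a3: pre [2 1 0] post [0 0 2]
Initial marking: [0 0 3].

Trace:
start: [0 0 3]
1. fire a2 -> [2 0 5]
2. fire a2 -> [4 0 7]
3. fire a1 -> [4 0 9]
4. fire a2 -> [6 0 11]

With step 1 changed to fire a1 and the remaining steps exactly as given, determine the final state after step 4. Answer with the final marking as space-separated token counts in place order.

(re-executing from step 1 with the substitution; state before step 1: [0 0 3])
1. fire a1 -> [0 0 5]
2. fire a2 -> [2 0 7]
3. fire a1 -> [2 0 9]
4. fire a2 -> [4 0 11]

4 0 11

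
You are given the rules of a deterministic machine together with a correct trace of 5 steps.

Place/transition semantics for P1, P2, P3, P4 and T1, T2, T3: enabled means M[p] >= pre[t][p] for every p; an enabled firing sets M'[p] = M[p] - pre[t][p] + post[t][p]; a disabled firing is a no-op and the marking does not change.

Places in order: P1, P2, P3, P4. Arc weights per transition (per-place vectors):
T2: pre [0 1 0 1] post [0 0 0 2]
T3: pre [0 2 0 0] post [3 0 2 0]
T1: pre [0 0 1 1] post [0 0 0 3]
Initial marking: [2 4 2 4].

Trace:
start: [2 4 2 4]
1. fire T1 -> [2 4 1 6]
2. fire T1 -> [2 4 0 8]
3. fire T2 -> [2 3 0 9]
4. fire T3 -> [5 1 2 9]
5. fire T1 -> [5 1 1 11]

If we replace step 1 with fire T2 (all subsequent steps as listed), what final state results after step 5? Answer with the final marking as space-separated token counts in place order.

5 0 2 10

(re-executing from step 1 with the substitution; state before step 1: [2 4 2 4])
1. fire T2 -> [2 3 2 5]
2. fire T1 -> [2 3 1 7]
3. fire T2 -> [2 2 1 8]
4. fire T3 -> [5 0 3 8]
5. fire T1 -> [5 0 2 10]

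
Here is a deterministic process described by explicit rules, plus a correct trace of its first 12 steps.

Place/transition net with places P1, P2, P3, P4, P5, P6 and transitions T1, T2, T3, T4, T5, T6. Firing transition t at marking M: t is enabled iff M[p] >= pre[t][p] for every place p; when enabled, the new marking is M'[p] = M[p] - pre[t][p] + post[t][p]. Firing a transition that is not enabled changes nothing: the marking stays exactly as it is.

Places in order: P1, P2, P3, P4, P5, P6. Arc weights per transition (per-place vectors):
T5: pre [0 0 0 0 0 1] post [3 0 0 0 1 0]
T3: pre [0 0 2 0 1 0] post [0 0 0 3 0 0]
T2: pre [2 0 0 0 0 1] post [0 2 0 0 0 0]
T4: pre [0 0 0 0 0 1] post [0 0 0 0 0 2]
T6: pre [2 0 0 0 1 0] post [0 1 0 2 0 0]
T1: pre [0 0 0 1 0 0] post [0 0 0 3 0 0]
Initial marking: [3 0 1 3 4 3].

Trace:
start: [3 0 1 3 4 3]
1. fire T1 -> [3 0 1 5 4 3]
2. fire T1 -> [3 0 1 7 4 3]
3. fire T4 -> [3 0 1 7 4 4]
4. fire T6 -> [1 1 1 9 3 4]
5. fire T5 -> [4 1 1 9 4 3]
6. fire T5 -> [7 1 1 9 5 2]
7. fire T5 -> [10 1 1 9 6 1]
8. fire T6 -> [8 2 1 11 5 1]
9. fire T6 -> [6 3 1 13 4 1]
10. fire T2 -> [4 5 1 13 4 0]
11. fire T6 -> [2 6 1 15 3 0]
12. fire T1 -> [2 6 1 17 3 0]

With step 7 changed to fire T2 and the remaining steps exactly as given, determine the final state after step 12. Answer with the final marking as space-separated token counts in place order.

(re-executing from step 7 with the substitution; state before step 7: [7 1 1 9 5 2])
7. fire T2 -> [5 3 1 9 5 1]
8. fire T6 -> [3 4 1 11 4 1]
9. fire T6 -> [1 5 1 13 3 1]
10. fire T2 -> [1 5 1 13 3 1]
11. fire T6 -> [1 5 1 13 3 1]
12. fire T1 -> [1 5 1 15 3 1]

1 5 1 15 3 1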